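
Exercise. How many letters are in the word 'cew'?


Spell out 'cew' and number each letter: c(1), e(2), w(3). Total: 3 letters.

3


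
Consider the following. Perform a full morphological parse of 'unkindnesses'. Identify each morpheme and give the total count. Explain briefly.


Step 1: Identify prefix: 'un' (meaning: not/reverse)
Step 2: Identify root: 'kind'
Step 3: Identify suffix(es): 'ness, es'
Decomposition: un- (prefix: not/reverse) + kind (root) + -ness (suffix: state of) + -es (plural)
Total morphemes: 4

4 morphemes (un- (prefix: not/reverse) + kind (root) + -ness (suffix: state of) + -es (plural))


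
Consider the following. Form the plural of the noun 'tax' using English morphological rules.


Apply rule: Add -es (sibilant/fricative ending). 'tax' becomes 'taxes'.

taxes


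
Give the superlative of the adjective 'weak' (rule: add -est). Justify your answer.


Apply superlative formation (add -est): 'weak' -> 'weakest'.

weakest


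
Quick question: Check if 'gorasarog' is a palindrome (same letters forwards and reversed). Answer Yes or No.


Forward: 'gorasarog'
Reversed: 'gorasarog'
They are identical.

Yes


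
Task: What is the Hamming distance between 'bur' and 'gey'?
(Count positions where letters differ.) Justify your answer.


Alignment:
Position 1: 'b' vs 'g' = DIFFER
Position 2: 'u' vs 'e' = DIFFER
Position 3: 'r' vs 'y' = DIFFER
Total differences: 3

3


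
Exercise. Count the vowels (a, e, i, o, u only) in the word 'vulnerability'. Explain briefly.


Vowels in 'vulnerability': u, e, a, i, i = 5 vowels.

5


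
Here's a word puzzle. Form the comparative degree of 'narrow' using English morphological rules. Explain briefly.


Apply comparative formation (add -er): 'narrow' -> 'narrower'.

narrower


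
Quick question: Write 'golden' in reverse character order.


Reverse 'golden' character by character: 'nedlog'.

nedlog


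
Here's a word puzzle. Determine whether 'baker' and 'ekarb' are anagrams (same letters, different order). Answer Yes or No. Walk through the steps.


Sorted letters of 'baker': 'abekr'
Sorted letters of 'ekarb': 'abekr'
They match.

Yes


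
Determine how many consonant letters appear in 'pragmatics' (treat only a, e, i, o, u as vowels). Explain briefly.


Consonants in 'pragmatics': p, r, g, m, t, c, s = 7 consonants.

7


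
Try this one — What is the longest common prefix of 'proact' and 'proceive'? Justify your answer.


Compare from the start: 3 characters match: 'pro'. Mismatch at position 4: 'a' vs 'c'.

pro


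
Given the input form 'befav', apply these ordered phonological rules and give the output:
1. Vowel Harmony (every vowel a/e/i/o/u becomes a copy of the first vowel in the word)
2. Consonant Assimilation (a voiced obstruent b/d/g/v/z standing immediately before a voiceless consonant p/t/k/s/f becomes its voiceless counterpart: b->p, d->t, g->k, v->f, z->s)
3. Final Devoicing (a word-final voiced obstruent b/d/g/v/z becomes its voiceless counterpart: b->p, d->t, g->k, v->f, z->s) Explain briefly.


Starting form: 'befav'
Rule 1: Vowel Harmony: all vowels become 'e' (matching first vowel). 'befav' -> 'befev'
Rule 2: Consonant Assimilation: no voiced obstruent (b/d/g/v/z) stands immediately before a voiceless consonant (p/t/k/s/f). No change.
Rule 3: Final Devoicing: word-final voiced obstruent 'v' becomes voiceless 'f'. 'befev' -> 'befef'
Final form: 'befef'

befef


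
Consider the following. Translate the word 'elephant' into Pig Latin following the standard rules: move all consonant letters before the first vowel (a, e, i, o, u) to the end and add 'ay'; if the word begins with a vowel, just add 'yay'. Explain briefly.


'elephant' starts with a vowel, so add 'yay': 'elephantyay'.

elephantyay


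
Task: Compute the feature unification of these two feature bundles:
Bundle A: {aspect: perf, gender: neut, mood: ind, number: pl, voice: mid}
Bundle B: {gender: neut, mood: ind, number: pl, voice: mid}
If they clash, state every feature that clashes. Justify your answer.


Compare features:
aspect: A=perf vs B=_ -> unified: perf
gender: A=neut vs B=neut -> unified: neut
mood: A=ind vs B=ind -> unified: ind
number: A=pl vs B=pl -> unified: pl
voice: A=mid vs B=mid -> unified: mid
No clashes found.

Unified: {aspect: perf, gender: neut, mood: ind, number: pl, voice: mid}


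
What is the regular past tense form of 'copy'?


Apply rule: Change -y to -ied. 'copy' becomes 'copied'.

copied


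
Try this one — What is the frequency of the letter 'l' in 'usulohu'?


Letter 'l' in 'usulohu': found at position(s) 4 = 1 occurrence(s).

1


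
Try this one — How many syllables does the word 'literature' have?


Break 'literature' into syllables: lit-er-a-ture -> lit | er | a | ture = 4 syllables

4 syllables


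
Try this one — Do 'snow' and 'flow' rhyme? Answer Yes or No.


Rime (stressed vowel + following sounds) of 'snow': -ow = /oʊ/
Rime of 'flow': -ow = /oʊ/
/oʊ/ and /oʊ/ are the same ending sound, so the words rhyme.

Yes


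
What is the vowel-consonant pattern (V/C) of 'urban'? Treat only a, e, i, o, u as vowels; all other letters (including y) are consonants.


Letter mapping: u = V, r = C, b = C, a = V, n = C.

VCCVC


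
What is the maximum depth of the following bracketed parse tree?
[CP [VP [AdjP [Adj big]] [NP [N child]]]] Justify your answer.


Count bracket nesting levels:
'[' at pos 0: depth = 1
'[' at pos 4: depth = 2
'[' at pos 8: depth = 3
'[' at pos 14: depth = 4
'[' at pos 25: depth = 3
'[' at pos 29: depth = 4
Maximum depth reached: 4

4


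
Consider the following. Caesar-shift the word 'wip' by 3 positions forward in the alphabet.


Shift each letter by 3: w -> z, i -> l, p -> s. Result: 'zls'.

zls


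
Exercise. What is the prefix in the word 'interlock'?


The word 'interlock' = 'inter' (prefix) + 'lock' (root). The prefix is 'inter'.

inter


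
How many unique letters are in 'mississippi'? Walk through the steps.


Unique letters in 'mississippi': {i, m, p, s} = 4 distinct letters.

4


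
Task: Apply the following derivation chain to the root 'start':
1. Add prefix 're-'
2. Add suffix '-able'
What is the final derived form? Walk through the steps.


Step 1: Add prefix 're-' to 'start' = 'restart'
Step 2: Add suffix '-able' to 'restart' = 'restartable'

restartable


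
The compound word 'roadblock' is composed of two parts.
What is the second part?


Split 'roadblock' into 'road' + 'block'. The second part is 'block'.

block


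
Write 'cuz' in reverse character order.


Reverse 'cuz' character by character: 'zuc'.

zuc


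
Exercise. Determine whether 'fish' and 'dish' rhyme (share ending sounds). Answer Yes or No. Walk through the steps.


Rime (stressed vowel + following sounds) of 'fish': -ish = /ɪʃ/
Rime of 'dish': -ish = /ɪʃ/
/ɪʃ/ and /ɪʃ/ are the same ending sound, so the words rhyme.

Yes


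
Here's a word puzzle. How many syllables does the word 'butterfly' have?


Break 'butterfly' into syllables: but-ter-fly -> but | ter | fly = 3 syllables

3 syllables


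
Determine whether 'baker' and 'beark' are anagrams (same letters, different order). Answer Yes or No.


Sorted letters of 'baker': 'abekr'
Sorted letters of 'beark': 'abekr'
They match.

Yes


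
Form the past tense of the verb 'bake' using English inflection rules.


Apply rule: Add -d (word ends in -e). 'bake' becomes 'baked'.

baked


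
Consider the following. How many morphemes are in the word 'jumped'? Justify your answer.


Decomposition: jump (root) + -ed (suffix) = 2 morpheme(s)

2 morphemes


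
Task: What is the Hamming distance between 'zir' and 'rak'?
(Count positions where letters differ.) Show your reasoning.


Alignment:
Position 1: 'z' vs 'r' = DIFFER
Position 2: 'i' vs 'a' = DIFFER
Position 3: 'r' vs 'k' = DIFFER
Total differences: 3

3


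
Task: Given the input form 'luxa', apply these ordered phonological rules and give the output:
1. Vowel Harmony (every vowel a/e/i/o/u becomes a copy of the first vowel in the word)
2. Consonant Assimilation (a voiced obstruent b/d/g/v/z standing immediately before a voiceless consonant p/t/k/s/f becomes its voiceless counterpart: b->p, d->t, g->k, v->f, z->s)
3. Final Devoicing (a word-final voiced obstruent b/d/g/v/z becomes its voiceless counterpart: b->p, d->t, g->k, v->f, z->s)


Starting form: 'luxa'
Rule 1: Vowel Harmony: all vowels become 'u' (matching first vowel). 'luxa' -> 'luxu'
Rule 2: Consonant Assimilation: no voiced obstruent (b/d/g/v/z) stands immediately before a voiceless consonant (p/t/k/s/f). No change.
Rule 3: Final Devoicing: the word ends in the vowel 'u', not a consonant. No change.
Final form: 'luxu'

luxu


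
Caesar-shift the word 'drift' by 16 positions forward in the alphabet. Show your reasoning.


Shift each letter by 16: d -> t, r -> h, i -> y, f -> v, t -> j. Result: 'thyvj'.

thyvj


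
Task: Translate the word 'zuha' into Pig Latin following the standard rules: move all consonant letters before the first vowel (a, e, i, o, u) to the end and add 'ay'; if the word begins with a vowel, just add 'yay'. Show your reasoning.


'zuha': move consonant cluster 'z' to end and add 'ay': 'uhazay'.

uhazay


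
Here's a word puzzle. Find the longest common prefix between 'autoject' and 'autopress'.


Compare from the start: 4 characters match: 'auto'. Mismatch at position 5: 'j' vs 'p'.

auto


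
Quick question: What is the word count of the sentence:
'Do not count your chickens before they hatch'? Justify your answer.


Split into words: Do | not | count | your | chickens | before | they | hatch = 8 words.

8


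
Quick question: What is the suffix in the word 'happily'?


The word 'happily' = 'happy' (root) + '-ly' (suffix). The suffix is '-ly'.

ly


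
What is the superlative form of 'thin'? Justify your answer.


Apply superlative formation (double final consonant, add -est): 'thin' -> 'thinnest'.

thinnest


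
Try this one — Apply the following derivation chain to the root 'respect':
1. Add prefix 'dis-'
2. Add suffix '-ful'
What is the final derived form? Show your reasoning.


Step 1: Add prefix 'dis-' to 'respect' = 'disrespect'
Step 2: Add suffix '-ful' to 'disrespect' = 'disrespectful'

disrespectful


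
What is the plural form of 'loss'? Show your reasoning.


Apply rule: Add -es (sibilant/fricative ending). 'loss' becomes 'losses'.

losses


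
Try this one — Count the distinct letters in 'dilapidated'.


Unique letters in 'dilapidated': {a, d, e, i, l, p, t} = 7 distinct letters.

7


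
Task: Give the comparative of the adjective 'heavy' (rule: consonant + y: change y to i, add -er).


Apply comparative formation (consonant + y: change y to i, add -er): 'heavy' -> 'heavier'.

heavier


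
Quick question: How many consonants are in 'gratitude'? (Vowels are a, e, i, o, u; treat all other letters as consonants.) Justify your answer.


Consonants in 'gratitude': g, r, t, t, d = 5 consonants.

5


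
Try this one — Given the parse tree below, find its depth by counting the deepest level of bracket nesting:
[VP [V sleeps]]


Count bracket nesting levels:
'[' at pos 0: depth = 1
'[' at pos 4: depth = 2
Maximum depth reached: 2

2


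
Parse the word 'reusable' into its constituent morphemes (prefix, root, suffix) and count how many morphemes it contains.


Step 1: Identify prefix: 're' (meaning: again)
Step 2: Identify root: 'use'
Step 3: Identify suffix(es): 'able'
Decomposition: re- (prefix: again) + use (root) + -able (suffix: capable of)
Total morphemes: 3

3 morphemes (re- (prefix: again) + use (root) + -able (suffix: capable of))


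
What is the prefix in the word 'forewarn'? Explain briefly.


The word 'forewarn' = 'fore' (prefix) + 'warn' (root). The prefix is 'fore'.

fore


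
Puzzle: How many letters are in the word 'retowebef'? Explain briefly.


Spell out 'retowebef' and number each letter: r(1), e(2), t(3), o(4), w(5), e(6), b(7), e(8), f(9). Total: 9 letters.

9


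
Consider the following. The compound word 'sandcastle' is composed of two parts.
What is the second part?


Split 'sandcastle' into 'sand' + 'castle'. The second part is 'castle'.

castle


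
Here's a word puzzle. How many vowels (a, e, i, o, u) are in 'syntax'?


Vowels in 'syntax': a = 1 vowels.

1


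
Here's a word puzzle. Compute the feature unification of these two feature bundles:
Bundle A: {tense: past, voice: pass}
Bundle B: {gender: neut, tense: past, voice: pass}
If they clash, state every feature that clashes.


Compare features:
gender: A=_ vs B=neut -> unified: neut
tense: A=past vs B=past -> unified: past
voice: A=pass vs B=pass -> unified: pass
No clashes found.

Unified: {gender: neut, tense: past, voice: pass}


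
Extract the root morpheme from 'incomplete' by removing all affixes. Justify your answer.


Remove prefix 'in' from 'incomplete' to get root 'complete'.

complete


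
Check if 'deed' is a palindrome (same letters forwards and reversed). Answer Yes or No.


Forward: 'deed'
Reversed: 'deed'
They are identical.

Yes


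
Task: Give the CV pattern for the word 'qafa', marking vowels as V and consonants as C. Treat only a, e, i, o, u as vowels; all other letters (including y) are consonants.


Letter mapping: q = C, a = V, f = C, a = V.

CVCV


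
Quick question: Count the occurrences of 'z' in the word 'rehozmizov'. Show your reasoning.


Letter 'z' in 'rehozmizov': found at position(s) 5, 8 = 2 occurrence(s).

2


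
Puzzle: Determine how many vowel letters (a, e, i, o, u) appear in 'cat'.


Vowels in 'cat': a = 1 vowels.

1


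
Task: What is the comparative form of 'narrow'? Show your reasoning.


Apply comparative formation (add -er): 'narrow' -> 'narrower'.

narrower


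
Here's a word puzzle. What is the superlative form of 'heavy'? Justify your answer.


Apply superlative formation (consonant + y: change y to i, add -est): 'heavy' -> 'heaviest'.

heaviest


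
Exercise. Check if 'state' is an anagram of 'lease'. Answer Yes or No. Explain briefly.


Sorted letters of 'state': 'aestt'
Sorted letters of 'lease': 'aeels'
They do not match.

No


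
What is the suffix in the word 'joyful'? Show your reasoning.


The word 'joyful' = 'joy' (root) + '-ful' (suffix). The suffix is '-ful'.

ful


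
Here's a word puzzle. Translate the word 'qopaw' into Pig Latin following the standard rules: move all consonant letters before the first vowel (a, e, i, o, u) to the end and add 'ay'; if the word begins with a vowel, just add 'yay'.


'qopaw': move consonant cluster 'q' to end and add 'ay': 'opawqay'.

opawqay


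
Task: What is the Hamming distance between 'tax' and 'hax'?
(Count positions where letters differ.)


Alignment:
Position 1: 't' vs 'h' = DIFFER
Position 2: 'a' vs 'a' = match
Position 3: 'x' vs 'x' = match
Total differences: 1

1


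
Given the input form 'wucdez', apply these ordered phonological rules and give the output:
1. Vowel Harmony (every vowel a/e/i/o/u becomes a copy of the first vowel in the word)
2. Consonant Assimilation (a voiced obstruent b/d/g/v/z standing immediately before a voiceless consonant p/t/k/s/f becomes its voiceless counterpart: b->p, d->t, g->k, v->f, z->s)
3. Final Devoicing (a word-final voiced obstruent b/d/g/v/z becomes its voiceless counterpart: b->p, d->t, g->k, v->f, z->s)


Starting form: 'wucdez'
Rule 1: Vowel Harmony: all vowels become 'u' (matching first vowel). 'wucdez' -> 'wucduz'
Rule 2: Consonant Assimilation: no voiced obstruent (b/d/g/v/z) stands immediately before a voiceless consonant (p/t/k/s/f). No change.
Rule 3: Final Devoicing: word-final voiced obstruent 'z' becomes voiceless 's'. 'wucduz' -> 'wucdus'
Final form: 'wucdus'

wucdus


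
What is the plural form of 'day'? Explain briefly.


Apply rule: Add -s. 'day' becomes 'days'.

days


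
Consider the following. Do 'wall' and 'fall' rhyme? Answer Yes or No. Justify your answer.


Rime (stressed vowel + following sounds) of 'wall': -all = /ɔːl/
Rime of 'fall': -all = /ɔːl/
/ɔːl/ and /ɔːl/ are the same ending sound, so the words rhyme.

Yes


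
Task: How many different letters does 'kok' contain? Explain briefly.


Unique letters in 'kok': {k, o} = 2 distinct letters.

2


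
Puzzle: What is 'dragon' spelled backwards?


Reverse 'dragon' character by character: 'nogard'.

nogard


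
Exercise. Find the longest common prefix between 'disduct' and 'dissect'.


Compare from the start: 3 characters match: 'dis'. Mismatch at position 4: 'd' vs 's'.

dis


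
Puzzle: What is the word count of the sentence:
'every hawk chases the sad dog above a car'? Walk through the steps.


Split into words: every | hawk | chases | the | sad | dog | above | a | car = 9 words.

9


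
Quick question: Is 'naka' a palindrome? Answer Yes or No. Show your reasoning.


Forward: 'naka'
Reversed: 'akan'
They differ.

No


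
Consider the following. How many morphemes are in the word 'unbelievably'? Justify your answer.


Decomposition: un- (prefix) + believe (root) + -able (suffix) + -ly (suffix) = 4 morpheme(s)

4 morphemes


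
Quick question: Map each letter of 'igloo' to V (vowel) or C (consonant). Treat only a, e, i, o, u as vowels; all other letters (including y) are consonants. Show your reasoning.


Letter mapping: i = V, g = C, l = C, o = V, o = V.

VCCVV


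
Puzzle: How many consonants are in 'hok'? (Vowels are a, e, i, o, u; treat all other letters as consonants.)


Consonants in 'hok': h, k = 2 consonants.

2


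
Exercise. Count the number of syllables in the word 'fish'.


Break 'fish' into syllables: fish -> fish = 1 syllable

1 syllable


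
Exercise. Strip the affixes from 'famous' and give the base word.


Remove suffix '-ous' from 'famous' to get root 'fame'.

fame


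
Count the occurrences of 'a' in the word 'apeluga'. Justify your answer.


Letter 'a' in 'apeluga': found at position(s) 1, 7 = 2 occurrence(s).

2


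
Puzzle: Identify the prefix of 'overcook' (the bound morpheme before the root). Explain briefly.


The word 'overcook' = 'over' (prefix) + 'cook' (root). The prefix is 'over'.

over


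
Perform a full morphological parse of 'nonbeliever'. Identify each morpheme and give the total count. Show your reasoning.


Step 1: Identify prefix: 'non' (meaning: not)
Step 2: Identify root: 'believe'
Step 3: Identify suffix(es): 'er'
Decomposition: non- (prefix: not) + believe (root) + -er (suffix: one who)
Total morphemes: 3

3 morphemes (non- (prefix: not) + believe (root) + -er (suffix: one who))


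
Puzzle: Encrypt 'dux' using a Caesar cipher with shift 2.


Shift each letter by 2: d -> f, u -> w, x -> z. Result: 'fwz'.

fwz


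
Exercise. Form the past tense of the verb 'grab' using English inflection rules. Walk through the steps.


Apply rule: Double final consonant and add -ed. 'grab' becomes 'grabbed'.

grabbed


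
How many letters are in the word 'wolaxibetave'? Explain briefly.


Spell out 'wolaxibetave' and number each letter: w(1), o(2), l(3), a(4), x(5), i(6), b(7), e(8), t(9), a(10), v(11), e(12). Total: 12 letters.

12


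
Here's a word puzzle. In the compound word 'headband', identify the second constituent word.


Split 'headband' into 'head' + 'band'. The second part is 'band'.

band


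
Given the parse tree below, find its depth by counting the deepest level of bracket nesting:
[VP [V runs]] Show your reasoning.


Count bracket nesting levels:
'[' at pos 0: depth = 1
'[' at pos 4: depth = 2
Maximum depth reached: 2

2


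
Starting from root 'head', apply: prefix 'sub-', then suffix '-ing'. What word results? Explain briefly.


Step 1: Add prefix 'sub-' to 'head' = 'subhead'
Step 2: Add suffix '-ing' to 'subhead' = 'subheading'

subheading


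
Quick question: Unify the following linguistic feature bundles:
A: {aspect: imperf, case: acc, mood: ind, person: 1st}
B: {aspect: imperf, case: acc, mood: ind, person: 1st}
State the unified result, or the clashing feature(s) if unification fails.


Compare features:
aspect: A=imperf vs B=imperf -> unified: imperf
case: A=acc vs B=acc -> unified: acc
mood: A=ind vs B=ind -> unified: ind
person: A=1st vs B=1st -> unified: 1st
No clashes found.

Unified: {aspect: imperf, case: acc, mood: ind, person: 1st}


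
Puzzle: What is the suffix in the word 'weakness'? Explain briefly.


The word 'weakness' = 'weak' (root) + '-ness' (suffix). The suffix is '-ness'.

ness


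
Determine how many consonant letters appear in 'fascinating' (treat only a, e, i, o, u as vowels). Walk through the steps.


Consonants in 'fascinating': f, s, c, n, t, n, g = 7 consonants.

7


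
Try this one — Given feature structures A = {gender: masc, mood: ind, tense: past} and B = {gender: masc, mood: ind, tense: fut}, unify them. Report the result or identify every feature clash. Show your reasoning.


Compare features:
gender: A=masc vs B=masc -> unified: masc
mood: A=ind vs B=ind -> unified: ind
tense: A=past vs B=fut -> CLASH
Clash detected on feature 'tense' (past vs fut); unification fails.

CLASH on 'tense' (past vs fut)


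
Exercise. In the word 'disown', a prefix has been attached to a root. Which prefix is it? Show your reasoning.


The word 'disown' = 'dis' (prefix) + 'own' (root). The prefix is 'dis'.

dis


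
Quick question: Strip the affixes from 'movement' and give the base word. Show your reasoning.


Remove suffix '-ment' from 'movement' to get root 'move'.

move


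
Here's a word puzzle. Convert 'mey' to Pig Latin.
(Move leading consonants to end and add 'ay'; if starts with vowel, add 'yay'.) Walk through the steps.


'mey': move consonant cluster 'm' to end and add 'ay': 'eymay'.

eymay


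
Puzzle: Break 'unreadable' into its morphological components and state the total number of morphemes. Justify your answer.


Step 1: Identify prefix: 'un' (meaning: not/reverse)
Step 2: Identify root: 'read'
Step 3: Identify suffix(es): 'able'
Decomposition: un- (prefix: not/reverse) + read (root) + -able (suffix: capable of)
Total morphemes: 3

3 morphemes (un- (prefix: not/reverse) + read (root) + -able (suffix: capable of))


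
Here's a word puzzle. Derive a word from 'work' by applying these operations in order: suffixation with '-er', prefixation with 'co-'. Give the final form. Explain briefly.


Step 1: Add suffix '-er' to 'work' = 'worker'
Step 2: Add prefix 'co-' to 'worker' = 'coworker'

coworker


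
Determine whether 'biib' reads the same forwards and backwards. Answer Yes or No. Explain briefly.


Forward: 'biib'
Reversed: 'biib'
They are identical.

Yes


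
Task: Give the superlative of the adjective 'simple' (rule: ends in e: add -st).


Apply superlative formation (ends in e: add -st): 'simple' -> 'simplest'.

simplest


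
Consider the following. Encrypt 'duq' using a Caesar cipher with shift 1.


Shift each letter by 1: d -> e, u -> v, q -> r. Result: 'evr'.

evr


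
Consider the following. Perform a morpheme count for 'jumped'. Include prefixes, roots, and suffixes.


Decomposition: jump (root) + -ed (suffix) = 2 morpheme(s)

2 morphemes


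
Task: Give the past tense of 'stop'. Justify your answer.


Apply rule: Double final consonant and add -ed. 'stop' becomes 'stopped'.

stopped


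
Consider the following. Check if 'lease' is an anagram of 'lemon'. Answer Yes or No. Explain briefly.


Sorted letters of 'lease': 'aeels'
Sorted letters of 'lemon': 'elmno'
They do not match.

No


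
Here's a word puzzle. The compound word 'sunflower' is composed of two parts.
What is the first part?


Split 'sunflower' into 'sun' + 'flower'. The first part is 'sun'.

sun


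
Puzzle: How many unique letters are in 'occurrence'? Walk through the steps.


Unique letters in 'occurrence': {c, e, n, o, r, u} = 6 distinct letters.

6


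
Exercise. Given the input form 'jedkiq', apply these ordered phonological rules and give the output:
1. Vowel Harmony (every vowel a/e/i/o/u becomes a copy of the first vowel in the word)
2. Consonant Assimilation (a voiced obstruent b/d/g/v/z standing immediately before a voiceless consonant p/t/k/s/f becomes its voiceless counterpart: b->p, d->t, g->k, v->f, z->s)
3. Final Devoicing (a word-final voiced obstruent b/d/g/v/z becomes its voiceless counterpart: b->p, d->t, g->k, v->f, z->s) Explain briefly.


Starting form: 'jedkiq'
Rule 1: Vowel Harmony: all vowels become 'e' (matching first vowel). 'jedkiq' -> 'jedkeq'
Rule 2: Consonant Assimilation: voiced obstruent before voiceless consonant becomes voiceless ('dk' -> 'tk'). 'jedkeq' -> 'jetkeq'
Rule 3: Final Devoicing: final consonant 'q' is not one of the voiced obstruents b/d/g/v/z. No change.
Final form: 'jetkeq'

jetkeq


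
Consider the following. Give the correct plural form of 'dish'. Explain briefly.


Apply rule: Add -es (sibilant/fricative ending). 'dish' becomes 'dishes'.

dishes


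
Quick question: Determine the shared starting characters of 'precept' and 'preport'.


Compare from the start: 3 characters match: 'pre'. Mismatch at position 4: 'c' vs 'p'.

pre


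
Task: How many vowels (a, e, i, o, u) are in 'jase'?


Vowels in 'jase': a, e = 2 vowels.

2


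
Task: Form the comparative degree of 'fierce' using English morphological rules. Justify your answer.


Apply comparative formation (ends in e: add -r): 'fierce' -> 'fiercer'.

fiercer


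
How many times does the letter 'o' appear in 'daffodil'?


Letter 'o' in 'daffodil': found at position(s) 5 = 1 occurrence(s).

1


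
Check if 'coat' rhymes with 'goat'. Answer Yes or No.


Rime (stressed vowel + following sounds) of 'coat': -oat = /oʊt/
Rime of 'goat': -oat = /oʊt/
/oʊt/ and /oʊt/ are the same ending sound, so the words rhyme.

Yes


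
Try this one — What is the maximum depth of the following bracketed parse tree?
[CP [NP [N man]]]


Count bracket nesting levels:
'[' at pos 0: depth = 1
'[' at pos 4: depth = 2
'[' at pos 8: depth = 3
Maximum depth reached: 3

3


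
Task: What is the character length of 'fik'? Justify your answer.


Spell out 'fik' and number each letter: f(1), i(2), k(3). Total: 3 letters.

3


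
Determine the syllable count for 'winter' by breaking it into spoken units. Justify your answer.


Break 'winter' into syllables: win-ter -> win | ter = 2 syllables

2 syllables


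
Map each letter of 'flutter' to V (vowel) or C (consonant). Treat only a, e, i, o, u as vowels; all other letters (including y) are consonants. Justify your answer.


Letter mapping: f = C, l = C, u = V, t = C, t = C, e = V, r = C.

CCVCCVC


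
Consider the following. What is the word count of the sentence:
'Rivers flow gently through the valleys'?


Split into words: Rivers | flow | gently | through | the | valleys = 6 words.

6


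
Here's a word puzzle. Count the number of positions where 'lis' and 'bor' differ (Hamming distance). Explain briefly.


Alignment:
Position 1: 'l' vs 'b' = DIFFER
Position 2: 'i' vs 'o' = DIFFER
Position 3: 's' vs 'r' = DIFFER
Total differences: 3

3


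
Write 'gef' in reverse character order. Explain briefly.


Reverse 'gef' character by character: 'feg'.

feg


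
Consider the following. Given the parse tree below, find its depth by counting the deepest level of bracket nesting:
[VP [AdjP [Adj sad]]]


Count bracket nesting levels:
'[' at pos 0: depth = 1
'[' at pos 4: depth = 2
'[' at pos 10: depth = 3
Maximum depth reached: 3

3


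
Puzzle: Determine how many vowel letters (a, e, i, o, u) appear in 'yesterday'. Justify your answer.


Vowels in 'yesterday': e, e, a = 3 vowels.

3


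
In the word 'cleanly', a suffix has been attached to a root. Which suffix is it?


The word 'cleanly' = 'clean' (root) + '-ly' (suffix). The suffix is '-ly'.

ly


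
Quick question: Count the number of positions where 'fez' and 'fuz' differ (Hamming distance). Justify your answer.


Alignment:
Position 1: 'f' vs 'f' = match
Position 2: 'e' vs 'u' = DIFFER
Position 3: 'z' vs 'z' = match
Total differences: 1

1


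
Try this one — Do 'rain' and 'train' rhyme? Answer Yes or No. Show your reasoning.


Rime (stressed vowel + following sounds) of 'rain': -ain = /eɪn/
Rime of 'train': -ain = /eɪn/
/eɪn/ and /eɪn/ are the same ending sound, so the words rhyme.

Yes


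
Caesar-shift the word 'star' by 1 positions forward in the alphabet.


Shift each letter by 1: s -> t, t -> u, a -> b, r -> s. Result: 'tubs'.

tubs


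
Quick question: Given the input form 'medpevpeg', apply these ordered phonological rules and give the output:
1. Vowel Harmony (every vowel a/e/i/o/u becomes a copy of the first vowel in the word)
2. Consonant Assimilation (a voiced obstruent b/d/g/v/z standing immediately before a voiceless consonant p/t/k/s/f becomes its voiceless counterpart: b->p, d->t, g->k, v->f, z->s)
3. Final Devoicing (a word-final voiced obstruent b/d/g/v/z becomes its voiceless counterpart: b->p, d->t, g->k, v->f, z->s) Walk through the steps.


Starting form: 'medpevpeg'
Rule 1: Vowel Harmony: all vowels already match. No change.
Rule 2: Consonant Assimilation: voiced obstruent before voiceless consonant becomes voiceless ('dp' -> 'tp', 'vp' -> 'fp'). 'medpevpeg' -> 'metpefpeg'
Rule 3: Final Devoicing: word-final voiced obstruent 'g' becomes voiceless 'k'. 'metpefpeg' -> 'metpefpek'
Final form: 'metpefpek'

metpefpek


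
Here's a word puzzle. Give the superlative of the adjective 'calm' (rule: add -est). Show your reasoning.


Apply superlative formation (add -est): 'calm' -> 'calmest'.

calmest


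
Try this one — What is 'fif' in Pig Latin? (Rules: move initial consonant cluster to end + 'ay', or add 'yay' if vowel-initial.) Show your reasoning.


'fif': move consonant cluster 'f' to end and add 'ay': 'iffay'.

iffay


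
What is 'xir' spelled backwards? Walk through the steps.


Reverse 'xir' character by character: 'rix'.

rix


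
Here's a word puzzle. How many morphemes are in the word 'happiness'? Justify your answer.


Decomposition: happy (root) + -ness (suffix) = 2 morpheme(s)

2 morphemes


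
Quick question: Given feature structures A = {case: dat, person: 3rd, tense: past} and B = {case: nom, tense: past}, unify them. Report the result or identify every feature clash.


Compare features:
case: A=dat vs B=nom -> CLASH
person: A=3rd vs B=_ -> unified: 3rd
tense: A=past vs B=past -> unified: past
Clash detected on feature 'case' (dat vs nom); unification fails.

CLASH on 'case' (dat vs nom)


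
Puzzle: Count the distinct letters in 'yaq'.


Unique letters in 'yaq': {a, q, y} = 3 distinct letters.

3


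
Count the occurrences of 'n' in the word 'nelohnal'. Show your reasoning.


Letter 'n' in 'nelohnal': found at position(s) 1, 6 = 2 occurrence(s).

2


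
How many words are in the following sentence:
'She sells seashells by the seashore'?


Split into words: She | sells | seashells | by | the | seashore = 6 words.

6


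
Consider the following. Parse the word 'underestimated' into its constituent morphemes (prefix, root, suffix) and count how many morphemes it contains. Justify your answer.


Step 1: Identify prefix: 'under' (meaning: beneath/insufficient)
Step 2: Identify root: 'estimate'
Step 3: Identify suffix(es): 'ed'
Decomposition: under- (prefix: beneath/insufficient) + estimate (root) + -ed (suffix: past)
Total morphemes: 3

3 morphemes (under- (prefix: beneath/insufficient) + estimate (root) + -ed (suffix: past))


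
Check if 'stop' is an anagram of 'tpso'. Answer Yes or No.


Sorted letters of 'stop': 'opst'
Sorted letters of 'tpso': 'opst'
They match.

Yes


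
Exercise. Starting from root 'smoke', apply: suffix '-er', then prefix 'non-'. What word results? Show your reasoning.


Step 1: Add suffix '-er' to 'smoke' = 'smoker'
Step 2: Add prefix 'non-' to 'smoker' = 'nonsmoker'

nonsmoker


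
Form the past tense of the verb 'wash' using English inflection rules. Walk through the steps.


Apply rule: Add -ed. 'wash' becomes 'washed'.

washed


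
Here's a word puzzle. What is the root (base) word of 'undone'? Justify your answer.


Remove prefix 'un' from 'undone' to get root 'done'.

done


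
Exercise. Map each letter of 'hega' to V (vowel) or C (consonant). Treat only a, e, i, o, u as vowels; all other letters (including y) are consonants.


Letter mapping: h = C, e = V, g = C, a = V.

CVCV


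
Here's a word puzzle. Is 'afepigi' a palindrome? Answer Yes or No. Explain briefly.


Forward: 'afepigi'
Reversed: 'igipefa'
They differ.

No


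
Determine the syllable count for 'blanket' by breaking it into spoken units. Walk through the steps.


Break 'blanket' into syllables: blan-ket -> blan | ket = 2 syllables

2 syllables


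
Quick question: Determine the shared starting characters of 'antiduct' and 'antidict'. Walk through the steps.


Compare from the start: 5 characters match: 'antid'. Mismatch at position 6: 'u' vs 'i'.

antid


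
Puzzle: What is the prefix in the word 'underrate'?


The word 'underrate' = 'under' (prefix) + 'rate' (root). The prefix is 'under'.

under


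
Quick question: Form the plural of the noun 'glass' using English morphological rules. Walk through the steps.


Apply rule: Add -es (sibilant/fricative ending). 'glass' becomes 'glasses'.

glasses


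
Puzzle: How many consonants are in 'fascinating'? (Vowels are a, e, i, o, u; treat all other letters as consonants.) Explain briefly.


Consonants in 'fascinating': f, s, c, n, t, n, g = 7 consonants.

7


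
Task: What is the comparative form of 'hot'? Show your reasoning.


Apply comparative formation (double final consonant, add -er): 'hot' -> 'hotter'.

hotter


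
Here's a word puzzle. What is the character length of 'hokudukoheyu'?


Spell out 'hokudukoheyu' and number each letter: h(1), o(2), k(3), u(4), d(5), u(6), k(7), o(8), h(9), e(10), y(11), u(12). Total: 12 letters.

12


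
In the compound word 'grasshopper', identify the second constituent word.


Split 'grasshopper' into 'grass' + 'hopper'. The second part is 'hopper'.

hopper


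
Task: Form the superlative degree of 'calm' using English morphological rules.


Apply superlative formation (add -est): 'calm' -> 'calmest'.

calmest


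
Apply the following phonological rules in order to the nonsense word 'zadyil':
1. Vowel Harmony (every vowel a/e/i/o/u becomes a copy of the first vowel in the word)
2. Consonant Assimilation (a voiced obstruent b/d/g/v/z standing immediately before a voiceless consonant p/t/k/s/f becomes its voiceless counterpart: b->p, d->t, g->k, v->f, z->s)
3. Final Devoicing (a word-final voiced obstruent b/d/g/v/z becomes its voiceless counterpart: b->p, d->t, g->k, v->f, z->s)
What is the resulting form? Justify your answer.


Starting form: 'zadyil'
Rule 1: Vowel Harmony: all vowels become 'a' (matching first vowel). 'zadyil' -> 'zadyal'
Rule 2: Consonant Assimilation: no voiced obstruent (b/d/g/v/z) stands immediately before a voiceless consonant (p/t/k/s/f). No change.
Rule 3: Final Devoicing: final consonant 'l' is not one of the voiced obstruents b/d/g/v/z. No change.
Final form: 'zadyal'

zadyal


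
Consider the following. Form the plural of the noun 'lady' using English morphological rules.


Apply rule: Change -y to -ies (consonant + y). 'lady' becomes 'ladies'.

ladies


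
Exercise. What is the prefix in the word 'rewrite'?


The word 'rewrite' = 're' (prefix) + 'write' (root). The prefix is 're'.

re


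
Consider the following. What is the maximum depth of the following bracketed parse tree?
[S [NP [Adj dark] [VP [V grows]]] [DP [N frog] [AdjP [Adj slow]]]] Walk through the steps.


Count bracket nesting levels:
'[' at pos 0: depth = 1
'[' at pos 3: depth = 2
'[' at pos 7: depth = 3
'[' at pos 18: depth = 3
'[' at pos 22: depth = 4
'[' at pos 34: depth = 2
'[' at pos 38: depth = 3
'[' at pos 47: depth = 3
'[' at pos 53: depth = 4
Maximum depth reached: 4

4


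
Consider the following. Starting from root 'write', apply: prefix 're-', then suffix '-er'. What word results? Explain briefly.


Step 1: Add prefix 're-' to 'write' = 'rewrite'
Step 2: Add suffix '-er' to 'rewrite' = 'rewriter'

rewriter


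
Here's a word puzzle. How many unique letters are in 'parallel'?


Unique letters in 'parallel': {a, e, l, p, r} = 5 distinct letters.

5


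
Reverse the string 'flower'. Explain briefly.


Reverse 'flower' character by character: 'rewolf'.

rewolf


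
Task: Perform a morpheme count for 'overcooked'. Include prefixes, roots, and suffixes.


Decomposition: over- (prefix) + cook (root) + -ed (suffix) = 3 morpheme(s)

3 morphemes


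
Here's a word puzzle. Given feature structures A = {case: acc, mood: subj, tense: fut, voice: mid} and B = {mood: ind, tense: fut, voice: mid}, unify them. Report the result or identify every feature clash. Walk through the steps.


Compare features:
case: A=acc vs B=_ -> unified: acc
mood: A=subj vs B=ind -> CLASH
tense: A=fut vs B=fut -> unified: fut
voice: A=mid vs B=mid -> unified: mid
Clash detected on feature 'mood' (subj vs ind); unification fails.

CLASH on 'mood' (subj vs ind)


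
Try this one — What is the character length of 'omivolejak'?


Spell out 'omivolejak' and number each letter: o(1), m(2), i(3), v(4), o(5), l(6), e(7), j(8), a(9), k(10). Total: 10 letters.

10


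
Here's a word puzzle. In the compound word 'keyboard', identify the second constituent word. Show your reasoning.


Split 'keyboard' into 'key' + 'board'. The second part is 'board'.

board


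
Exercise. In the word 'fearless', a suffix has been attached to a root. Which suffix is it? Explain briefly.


The word 'fearless' = 'fear' (root) + '-less' (suffix). The suffix is '-less'.

less


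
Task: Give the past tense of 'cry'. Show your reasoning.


Apply rule: Change -y to -ied. 'cry' becomes 'cried'.

cried


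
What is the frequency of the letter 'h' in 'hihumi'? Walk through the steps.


Letter 'h' in 'hihumi': found at position(s) 1, 3 = 2 occurrence(s).

2


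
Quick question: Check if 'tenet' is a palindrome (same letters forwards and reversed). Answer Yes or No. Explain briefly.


Forward: 'tenet'
Reversed: 'tenet'
They are identical.

Yes


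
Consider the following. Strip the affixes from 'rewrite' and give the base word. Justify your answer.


Remove prefix 're' from 'rewrite' to get root 'write'.

write


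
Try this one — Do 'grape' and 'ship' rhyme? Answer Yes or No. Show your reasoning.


Rime (stressed vowel + following sounds) of 'grape': -ape = /eɪp/
Rime of 'ship': -ip = /ɪp/
/eɪp/ and /ɪp/ are different ending sounds, so the words do not rhyme.

No


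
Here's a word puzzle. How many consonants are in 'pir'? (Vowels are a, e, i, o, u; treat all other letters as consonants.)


Consonants in 'pir': p, r = 2 consonants.

2


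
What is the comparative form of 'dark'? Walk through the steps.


Apply comparative formation (add -er): 'dark' -> 'darker'.

darker


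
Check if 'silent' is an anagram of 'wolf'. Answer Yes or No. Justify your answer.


Sorted letters of 'silent': 'eilnst'
Sorted letters of 'wolf': 'flow'
They do not match.

No


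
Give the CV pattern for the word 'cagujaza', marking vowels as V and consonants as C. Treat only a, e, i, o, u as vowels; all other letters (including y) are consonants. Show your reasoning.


Letter mapping: c = C, a = V, g = C, u = V, j = C, a = V, z = C, a = V.

CVCVCVCV
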